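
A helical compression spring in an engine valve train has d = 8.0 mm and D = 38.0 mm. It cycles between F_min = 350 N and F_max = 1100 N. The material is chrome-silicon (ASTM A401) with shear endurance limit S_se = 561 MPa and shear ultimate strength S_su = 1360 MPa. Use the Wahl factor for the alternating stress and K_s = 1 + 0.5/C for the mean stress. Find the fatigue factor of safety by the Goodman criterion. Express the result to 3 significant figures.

C = D/d = 38.0/8.0 = 4.7500; K_W = (4C−1)/(4C−4)+0.615/C = 1.3295; K_s = 1+0.5/C = 1.1053
F_a = (F_max−F_min)/2 = 375 N; F_m = (F_max+F_min)/2 = 725 N
τ_a = K_W·8F_aD/(πd³) = 1.3295 × 70.874 = 94.225 MPa
τ_m = K_s·8F_mD/(πd³) = 1.1053 × 137.02 = 151.45 MPa
Goodman: 1/n_f = τ_a/S_se + τ_m/S_su = 94.225/561 + 151.45/1360 = 0.16796 + 0.11136 = 0.27932
n_f = 1/0.27932 = 3.58

3.58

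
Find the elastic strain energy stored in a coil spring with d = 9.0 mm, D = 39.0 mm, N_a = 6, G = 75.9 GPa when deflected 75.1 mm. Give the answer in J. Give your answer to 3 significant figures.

k = Gd⁴/(8D³N_a) = (75.9×10³)(9.0⁴)/(8·39.0³·6) = 174.89 N/mm
U = ½kδ² = 0.5 × 174.89 × 75.1² = 4.932e+05 N·mm = 493.2 J

493 J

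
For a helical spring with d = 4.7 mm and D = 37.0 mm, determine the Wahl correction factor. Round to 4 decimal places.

1.1873

C = D/d = 37.0/4.7 = 7.8723
K_W = (4C−1)/(4C−4) + 0.615/C = 30.489/27.489 + 0.0781 = 1.1873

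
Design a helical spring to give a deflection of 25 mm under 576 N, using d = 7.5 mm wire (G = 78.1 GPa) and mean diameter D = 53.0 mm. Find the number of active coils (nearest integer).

9

Required rate k = F/δ = 576/25 = 23.04 N/mm
N_a = Gd⁴/(8D³k) = (78.1×10³ × 7.5⁴)/(8 × 53.0³ × 23.04)
    = 2.47113e+08 / 2.7441e+07 = 9.005 → 9 coils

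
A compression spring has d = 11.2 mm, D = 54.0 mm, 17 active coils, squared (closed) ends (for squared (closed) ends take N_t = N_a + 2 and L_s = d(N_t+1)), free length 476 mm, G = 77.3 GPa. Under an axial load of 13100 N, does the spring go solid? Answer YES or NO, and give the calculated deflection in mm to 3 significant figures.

NO, δ = 231 mm

k = Gd⁴/(8D³N_a) = (77.3×10³)(11.2⁴)/(8·54.0³·17) = 56.798 N/mm
N_t = 19; L_s = 11.2·20 = 224 mm; δ_solid = L₀ − L_s = 476 − 224 = 252 mm
δ = F/k = 13100/56.798 = 230.64 mm
δ < δ_solid → spring does not go solid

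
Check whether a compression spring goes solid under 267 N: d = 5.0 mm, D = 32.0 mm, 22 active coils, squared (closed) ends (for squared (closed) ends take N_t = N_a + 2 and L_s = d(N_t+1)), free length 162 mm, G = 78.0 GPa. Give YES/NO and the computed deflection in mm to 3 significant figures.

NO, δ = 31.6 mm

k = Gd⁴/(8D³N_a) = (78.0×10³)(5.0⁴)/(8·32.0³·22) = 8.453 N/mm
N_t = 24; L_s = 5.0·25 = 125 mm; δ_solid = L₀ − L_s = 162 − 125 = 37 mm
δ = F/k = 267/8.453 = 31.586 mm
δ < δ_solid → spring does not go solid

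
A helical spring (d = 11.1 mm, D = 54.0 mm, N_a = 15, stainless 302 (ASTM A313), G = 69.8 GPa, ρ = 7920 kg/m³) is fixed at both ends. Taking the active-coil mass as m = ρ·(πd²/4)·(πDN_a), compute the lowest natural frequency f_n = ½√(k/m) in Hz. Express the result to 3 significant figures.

84.8 Hz

k = Gd⁴/(8D³N_a) = (69.8×10³)(11.1⁴)/(8·54.0³·15) = 56.077 N/mm = 56077 N/m
Wire length L = πDN_a = π·54.0·15 = 2544.7 mm
m = ρ·(πd²/4)·L = 7920 × 96.769×10⁻⁶ m² × 2.5447 m = 1.9503 kg
f_n = ½√(k/m) = 0.5·√(56077/1.9503) = 0.5·√(28753) = 84.784 Hz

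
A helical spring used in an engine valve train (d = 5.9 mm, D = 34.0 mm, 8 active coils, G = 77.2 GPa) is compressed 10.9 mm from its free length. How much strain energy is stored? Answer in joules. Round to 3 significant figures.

2.21 J

k = Gd⁴/(8D³N_a) = (77.2×10³)(5.9⁴)/(8·34.0³·8) = 37.188 N/mm
U = ½kδ² = 0.5 × 37.188 × 10.9² = 2209.2 N·mm = 2.2092 J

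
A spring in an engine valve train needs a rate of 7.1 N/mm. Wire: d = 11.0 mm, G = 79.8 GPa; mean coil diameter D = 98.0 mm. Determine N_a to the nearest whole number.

N_a = Gd⁴/(8D³k) = (79.8×10³ × 11.0⁴)/(8 × 98.0³ × 7.1)
    = 1.16835e+09 / 5.34597e+07 = 21.85 → 22 coils

22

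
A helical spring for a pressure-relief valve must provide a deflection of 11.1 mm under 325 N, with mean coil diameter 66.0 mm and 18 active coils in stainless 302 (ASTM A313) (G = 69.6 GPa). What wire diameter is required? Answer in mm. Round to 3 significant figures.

Required rate k = F/δ = 325/11.1 = 29.279 N/mm
d = (8D³N_a·k / G)^(1/4) = (8·66.0³·18·29.279 / (69.6×10³))^0.25
  = (17416)^0.25 = 11.4878 mm

11.5 mm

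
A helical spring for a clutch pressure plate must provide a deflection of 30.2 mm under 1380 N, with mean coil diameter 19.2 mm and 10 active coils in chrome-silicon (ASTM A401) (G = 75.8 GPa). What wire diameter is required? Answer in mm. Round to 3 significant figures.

4.30 mm

Required rate k = F/δ = 1380/30.2 = 45.695 N/mm
d = (8D³N_a·k / G)^(1/4) = (8·19.2³·10·45.695 / (75.8×10³))^0.25
  = (341.35)^0.25 = 4.2983 mm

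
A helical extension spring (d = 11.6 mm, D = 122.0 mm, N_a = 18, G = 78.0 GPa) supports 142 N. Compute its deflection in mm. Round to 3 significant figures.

26.3 mm

k = Gd⁴/(8D³N_a) = (78.0×10³)(11.6⁴)/(8·122.0³·18) = 5.4011 N/mm
δ = F/k = 142 / 5.4011 = 26.291 mm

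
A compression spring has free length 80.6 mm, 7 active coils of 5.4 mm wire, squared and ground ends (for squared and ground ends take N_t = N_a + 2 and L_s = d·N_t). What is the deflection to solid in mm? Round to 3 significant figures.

32.0 mm

N_t = 9; L_s = 5.4·9 = 48.6 mm
δ_solid = L₀ − L_s = 80.6 − 48.6 = 32 mm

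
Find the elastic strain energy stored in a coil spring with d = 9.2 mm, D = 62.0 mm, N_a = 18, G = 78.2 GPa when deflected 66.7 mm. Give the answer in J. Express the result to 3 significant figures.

36.3 J

k = Gd⁴/(8D³N_a) = (78.2×10³)(9.2⁴)/(8·62.0³·18) = 16.324 N/mm
U = ½kδ² = 0.5 × 16.324 × 66.7² = 36311 N·mm = 36.311 J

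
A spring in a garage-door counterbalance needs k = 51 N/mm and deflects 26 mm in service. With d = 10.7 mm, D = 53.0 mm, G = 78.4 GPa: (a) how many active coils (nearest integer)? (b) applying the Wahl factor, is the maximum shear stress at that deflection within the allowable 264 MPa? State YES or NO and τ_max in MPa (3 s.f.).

(a) 17 coils; (b) YES, τ_max = 191 MPa

N_a = Gd⁴/(8D³k) = (78.4×10³)(10.7⁴)/(8·53.0³·51) = 16.92 → N_a = 17
Actual rate k = Gd⁴/(8D³·17) = 50.756 N/mm
Working load F = kδ = 50.756·26 = 1319.6 N
C = 53.0/10.7 = 4.9533; K_W = (4C−1)/(4C−4)+0.615/C = 1.3139
τ_max = K_W·8FD/(πd³) = 1.3139·145.39 = 191.02 MPa
τ_max ≤ 264 MPa → acceptable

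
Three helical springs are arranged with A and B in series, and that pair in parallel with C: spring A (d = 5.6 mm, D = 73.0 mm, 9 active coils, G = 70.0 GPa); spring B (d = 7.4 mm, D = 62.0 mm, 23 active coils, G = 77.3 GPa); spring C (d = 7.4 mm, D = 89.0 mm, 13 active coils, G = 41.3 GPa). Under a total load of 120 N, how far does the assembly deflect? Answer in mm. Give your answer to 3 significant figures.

35.6 mm

k_A = Gd⁴/(8D³N_a) = (70.0×10³)(5.6⁴)/(8·73.0³·9) = 2.4578 N/mm
k_B = Gd⁴/(8D³N_a) = (77.3×10³)(7.4⁴)/(8·62.0³·23) = 5.2858 N/mm
k_C = Gd⁴/(8D³N_a) = (41.3×10³)(7.4⁴)/(8·89.0³·13) = 1.6892 N/mm
Springs A,B series: k_AB = 1/(1/2.4578+1/5.2858) = 1.6777 N/mm; parallel with C: k_eq = 1.6777+1.6892 = 3.3669 N/mm
δ = F/k_eq = 120/3.3669 = 35.641 mm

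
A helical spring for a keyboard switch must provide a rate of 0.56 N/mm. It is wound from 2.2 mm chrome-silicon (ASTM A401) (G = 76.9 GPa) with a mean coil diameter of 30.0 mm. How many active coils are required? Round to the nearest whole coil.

15

N_a = Gd⁴/(8D³k) = (76.9×10³ × 2.2⁴)/(8 × 30.0³ × 0.56)
    = 1.80143e+06 / 120960 = 14.89 → 15 coils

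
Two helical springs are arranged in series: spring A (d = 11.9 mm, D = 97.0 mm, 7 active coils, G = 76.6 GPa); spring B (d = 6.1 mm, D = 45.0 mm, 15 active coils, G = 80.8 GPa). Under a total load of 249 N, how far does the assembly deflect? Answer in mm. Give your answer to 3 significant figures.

32.6 mm

k_A = Gd⁴/(8D³N_a) = (76.6×10³)(11.9⁴)/(8·97.0³·7) = 30.055 N/mm
k_B = Gd⁴/(8D³N_a) = (80.8×10³)(6.1⁴)/(8·45.0³·15) = 10.231 N/mm
Series: 1/k_eq = 1/30.055 + 1/10.231 = 0.13102; k_eq = 7.6326 N/mm
δ = F/k_eq = 249/7.6326 = 32.623 mm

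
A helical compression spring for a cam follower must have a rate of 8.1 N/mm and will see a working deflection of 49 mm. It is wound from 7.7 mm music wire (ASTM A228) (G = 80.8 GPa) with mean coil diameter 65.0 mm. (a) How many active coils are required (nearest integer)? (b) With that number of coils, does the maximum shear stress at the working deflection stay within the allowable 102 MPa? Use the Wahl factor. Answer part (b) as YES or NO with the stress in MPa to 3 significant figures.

N_a = Gd⁴/(8D³k) = (80.8×10³)(7.7⁴)/(8·65.0³·8.1) = 15.96 → N_a = 16
Actual rate k = Gd⁴/(8D³·16) = 8.0802 N/mm
Working load F = kδ = 8.0802·49 = 395.93 N
C = 65.0/7.7 = 8.4416; K_W = (4C−1)/(4C−4)+0.615/C = 1.1736
τ_max = K_W·8FD/(πd³) = 1.1736·143.55 = 168.48 MPa
τ_max > 102 MPa → exceeds allowable

(a) 16 coils; (b) NO, τ_max = 168 MPa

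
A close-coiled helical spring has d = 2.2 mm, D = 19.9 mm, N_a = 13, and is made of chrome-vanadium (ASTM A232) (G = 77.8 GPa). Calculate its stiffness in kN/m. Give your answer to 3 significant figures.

k = Gd⁴/(8D³N_a) = (77.8×10³ × 2.2⁴) / (8 × 19.9³ × 13)
  = 1.82251e+06 / 819582 = 2.2237 N/mm

2.22 kN/m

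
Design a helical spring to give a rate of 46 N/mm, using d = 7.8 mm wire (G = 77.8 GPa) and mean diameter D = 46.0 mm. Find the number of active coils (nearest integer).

N_a = Gd⁴/(8D³k) = (77.8×10³ × 7.8⁴)/(8 × 46.0³ × 46)
    = 2.87977e+08 / 3.58196e+07 = 8.04 → 8 coils

8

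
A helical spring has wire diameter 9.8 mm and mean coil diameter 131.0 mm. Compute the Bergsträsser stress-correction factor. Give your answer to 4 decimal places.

C = D/d = 131.0/9.8 = 13.3673
K_B = (4C+2)/(4C−3) = 55.469/50.469 = 1.0991

1.0991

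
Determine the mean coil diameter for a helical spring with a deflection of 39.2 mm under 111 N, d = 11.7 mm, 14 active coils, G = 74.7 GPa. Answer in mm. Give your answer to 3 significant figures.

Required rate k = F/δ = 111/39.2 = 2.8316 N/mm
D = (Gd⁴/(8N_a·k))^(1/3) = (74.7×10³·11.7⁴/(8·14·2.8316))^(1/3)
  = (4.41376e+06)^(1/3) = 164.0349 mm

164 mm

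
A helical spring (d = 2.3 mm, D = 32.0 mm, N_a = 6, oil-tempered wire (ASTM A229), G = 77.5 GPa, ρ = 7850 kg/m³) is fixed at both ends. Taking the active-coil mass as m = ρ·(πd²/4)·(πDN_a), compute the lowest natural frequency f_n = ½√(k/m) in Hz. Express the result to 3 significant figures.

132 Hz

k = Gd⁴/(8D³N_a) = (77.5×10³)(2.3⁴)/(8·32.0³·6) = 1.3789 N/mm = 1378.9 N/m
Wire length L = πDN_a = π·32.0·6 = 603.19 mm
m = ρ·(πd²/4)·L = 7850 × 4.1548×10⁻⁶ m² × 0.60319 m = 0.019673 kg
f_n = ½√(k/m) = 0.5·√(1378.9/0.019673) = 0.5·√(70090) = 132.37 Hz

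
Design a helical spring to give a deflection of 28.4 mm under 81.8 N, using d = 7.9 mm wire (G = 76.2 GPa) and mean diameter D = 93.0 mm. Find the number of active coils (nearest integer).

16

Required rate k = F/δ = 81.8/28.4 = 2.8803 N/mm
N_a = Gd⁴/(8D³k) = (76.2×10³ × 7.9⁴)/(8 × 93.0³ × 2.8803)
    = 2.968e+08 / 1.85342e+07 = 16.01 → 16 coils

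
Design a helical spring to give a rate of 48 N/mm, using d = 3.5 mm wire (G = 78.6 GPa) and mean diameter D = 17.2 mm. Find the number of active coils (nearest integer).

N_a = Gd⁴/(8D³k) = (78.6×10³ × 3.5⁴)/(8 × 17.2³ × 48)
    = 1.17949e+07 / 1.95396e+06 = 6.036 → 6 coils

6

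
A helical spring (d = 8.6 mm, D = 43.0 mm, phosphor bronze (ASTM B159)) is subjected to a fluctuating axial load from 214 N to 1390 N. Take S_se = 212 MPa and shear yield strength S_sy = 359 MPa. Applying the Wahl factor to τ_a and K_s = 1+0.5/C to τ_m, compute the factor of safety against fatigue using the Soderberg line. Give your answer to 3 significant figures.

0.953

C = D/d = 43.0/8.6 = 5.0000; K_W = (4C−1)/(4C−4)+0.615/C = 1.3105; K_s = 1+0.5/C = 1.1000
F_a = (F_max−F_min)/2 = 588 N; F_m = (F_max+F_min)/2 = 802 N
τ_a = K_W·8F_aD/(πd³) = 1.3105 × 101.23 = 132.66 MPa
τ_m = K_s·8F_mD/(πd³) = 1.1000 × 138.07 = 151.87 MPa
Soderberg: 1/n_f = τ_a/S_se + τ_m/S_sy = 132.66/212 + 151.87/359 = 0.62574 + 0.42304 = 1.0488
n_f = 1/1.0488 = 0.9535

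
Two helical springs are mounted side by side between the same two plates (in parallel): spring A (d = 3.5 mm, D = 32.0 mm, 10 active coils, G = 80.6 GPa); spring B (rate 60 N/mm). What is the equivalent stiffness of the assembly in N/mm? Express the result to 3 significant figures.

64.6 N/mm

k_A = Gd⁴/(8D³N_a) = (80.6×10³)(3.5⁴)/(8·32.0³·10) = 4.6139 N/mm
Parallel: k_eq = 4.6139 + 60 = 64.614 N/mm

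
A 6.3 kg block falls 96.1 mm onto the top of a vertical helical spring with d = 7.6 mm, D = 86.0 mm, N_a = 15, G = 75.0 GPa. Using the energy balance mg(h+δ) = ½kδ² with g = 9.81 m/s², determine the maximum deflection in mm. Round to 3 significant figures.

81.9 mm

k = Gd⁴/(8D³N_a) = (75.0×10³)(7.6⁴)/(8·86.0³·15) = 3.2782 N/mm
W = mg = 6.3 × 9.81 = 61.803 N
½kδ² − Wδ − Wh = 0 → δ = (W + √(W² + 2kWh))/k
δ = (61.803 + √(3819.6 + 38940.5))/3.2782 = (61.803 + 206.79)/3.2782 = 81.931 mm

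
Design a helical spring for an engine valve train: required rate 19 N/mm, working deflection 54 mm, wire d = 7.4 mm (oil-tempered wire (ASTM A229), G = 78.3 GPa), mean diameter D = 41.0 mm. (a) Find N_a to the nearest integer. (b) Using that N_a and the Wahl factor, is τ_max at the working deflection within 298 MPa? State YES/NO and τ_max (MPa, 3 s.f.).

N_a = Gd⁴/(8D³k) = (78.3×10³)(7.4⁴)/(8·41.0³·19) = 22.41 → N_a = 22
Actual rate k = Gd⁴/(8D³·22) = 19.356 N/mm
Working load F = kδ = 19.356·54 = 1045.2 N
C = 41.0/7.4 = 5.5405; K_W = (4C−1)/(4C−4)+0.615/C = 1.2762
τ_max = K_W·8FD/(πd³) = 1.2762·269.31 = 343.68 MPa
τ_max > 298 MPa → exceeds allowable

(a) 22 coils; (b) NO, τ_max = 344 MPa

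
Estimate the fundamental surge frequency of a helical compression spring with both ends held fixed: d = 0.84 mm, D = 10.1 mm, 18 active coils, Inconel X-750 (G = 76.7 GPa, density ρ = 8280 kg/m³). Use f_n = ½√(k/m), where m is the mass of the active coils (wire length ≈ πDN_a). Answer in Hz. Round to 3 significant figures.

k = Gd⁴/(8D³N_a) = (76.7×10³)(0.84⁴)/(8·10.1³·18) = 0.25739 N/mm = 257.39 N/m
Wire length L = πDN_a = π·10.1·18 = 571.14 mm
m = ρ·(πd²/4)·L = 8280 × 0.55418×10⁻⁶ m² × 0.57114 m = 0.0026207 kg
f_n = ½√(k/m) = 0.5·√(257.39/0.0026207) = 0.5·√(98212) = 156.69 Hz

157 Hz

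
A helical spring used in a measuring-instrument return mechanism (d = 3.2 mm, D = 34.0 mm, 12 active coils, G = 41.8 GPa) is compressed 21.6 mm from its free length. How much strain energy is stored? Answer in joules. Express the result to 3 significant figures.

0.271 J

k = Gd⁴/(8D³N_a) = (41.8×10³)(3.2⁴)/(8·34.0³·12) = 1.1616 N/mm
U = ½kδ² = 0.5 × 1.1616 × 21.6² = 270.99 N·mm = 0.27099 J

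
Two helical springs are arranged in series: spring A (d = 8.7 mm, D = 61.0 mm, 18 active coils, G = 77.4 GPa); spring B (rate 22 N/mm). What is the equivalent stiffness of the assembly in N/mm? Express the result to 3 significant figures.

k_A = Gd⁴/(8D³N_a) = (77.4×10³)(8.7⁴)/(8·61.0³·18) = 13.566 N/mm
Series: 1/k_eq = 1/13.566 + 1/22 = 0.11917; k_eq = 8.3917 N/mm

8.39 N/mm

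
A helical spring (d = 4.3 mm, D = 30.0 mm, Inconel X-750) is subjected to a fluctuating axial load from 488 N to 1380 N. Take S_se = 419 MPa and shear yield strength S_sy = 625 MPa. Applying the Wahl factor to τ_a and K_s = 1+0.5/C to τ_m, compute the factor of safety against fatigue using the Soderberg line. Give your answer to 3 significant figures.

C = D/d = 30.0/4.3 = 6.9767; K_W = (4C−1)/(4C−4)+0.615/C = 1.2136; K_s = 1+0.5/C = 1.0717
F_a = (F_max−F_min)/2 = 446 N; F_m = (F_max+F_min)/2 = 934 N
τ_a = K_W·8F_aD/(πd³) = 1.2136 × 428.54 = 520.09 MPa
τ_m = K_s·8F_mD/(πd³) = 1.0717 × 897.43 = 961.75 MPa
Soderberg: 1/n_f = τ_a/S_se + τ_m/S_sy = 520.09/419 + 961.75/625 = 1.24127 + 1.53880 = 2.7801
n_f = 1/2.7801 = 0.3597

0.360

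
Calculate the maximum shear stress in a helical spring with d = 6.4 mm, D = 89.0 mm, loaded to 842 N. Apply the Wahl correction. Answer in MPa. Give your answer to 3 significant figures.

Spring index C = D/d = 89.0/6.4 = 13.9062
K_W = (4C−1)/(4C−4) + 0.615/C = 54.625/51.625 + 0.0442 = 1.1023
τ₀ = 8FD/(πd³) = 8·842·89.0/(π·6.4³) = 599504/823.55 = 727.95 MPa
τ_max = K·τ₀ = 1.1023 × 727.95 = 802.45 MPa

802 MPa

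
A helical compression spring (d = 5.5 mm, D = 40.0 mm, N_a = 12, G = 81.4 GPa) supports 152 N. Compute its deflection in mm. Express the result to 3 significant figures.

12.5 mm

k = Gd⁴/(8D³N_a) = (81.4×10³)(5.5⁴)/(8·40.0³·12) = 12.123 N/mm
δ = F/k = 152 / 12.123 = 12.538 mm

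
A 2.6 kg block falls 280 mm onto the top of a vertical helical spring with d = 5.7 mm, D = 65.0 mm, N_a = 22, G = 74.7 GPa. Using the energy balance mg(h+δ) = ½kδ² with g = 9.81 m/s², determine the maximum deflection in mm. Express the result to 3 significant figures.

111 mm

k = Gd⁴/(8D³N_a) = (74.7×10³)(5.7⁴)/(8·65.0³·22) = 1.6314 N/mm
W = mg = 2.6 × 9.81 = 25.506 N
½kδ² − Wδ − Wh = 0 → δ = (W + √(W² + 2kWh))/k
δ = (25.506 + √(650.56 + 23302.2))/1.6314 = (25.506 + 154.77)/1.6314 = 110.5 mm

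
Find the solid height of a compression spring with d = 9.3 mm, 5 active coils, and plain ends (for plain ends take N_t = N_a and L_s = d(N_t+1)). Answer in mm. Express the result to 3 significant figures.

55.8 mm

plain ends: N_t = N_a = 5
L_s = d·(N_t+1) = 9.3 × 6 = 55.8 mm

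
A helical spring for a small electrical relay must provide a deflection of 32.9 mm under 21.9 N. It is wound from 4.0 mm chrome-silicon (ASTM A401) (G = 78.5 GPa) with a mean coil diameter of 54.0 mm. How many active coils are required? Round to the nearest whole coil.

24

Required rate k = F/δ = 21.9/32.9 = 0.66565 N/mm
N_a = Gd⁴/(8D³k) = (78.5×10³ × 4.0⁴)/(8 × 54.0³ × 0.66565)
    = 2.0096e+07 / 838532 = 23.97 → 24 coils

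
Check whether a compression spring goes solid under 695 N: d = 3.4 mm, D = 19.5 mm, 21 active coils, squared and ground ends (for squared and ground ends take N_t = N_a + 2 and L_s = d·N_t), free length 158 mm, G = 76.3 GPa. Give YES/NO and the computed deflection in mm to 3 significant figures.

YES, δ = 84.9 mm

k = Gd⁴/(8D³N_a) = (76.3×10³)(3.4⁴)/(8·19.5³·21) = 8.1852 N/mm
N_t = 23; L_s = 3.4·23 = 78.2 mm; δ_solid = L₀ − L_s = 158 − 78.2 = 79.8 mm
δ = F/k = 695/8.1852 = 84.91 mm
δ ≥ δ_solid → spring goes solid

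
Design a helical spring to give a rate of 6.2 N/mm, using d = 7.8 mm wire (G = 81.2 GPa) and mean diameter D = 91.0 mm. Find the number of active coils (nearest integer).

N_a = Gd⁴/(8D³k) = (81.2×10³ × 7.8⁴)/(8 × 91.0³ × 6.2)
    = 3.00562e+08 / 3.73771e+07 = 8.041 → 8 coils

8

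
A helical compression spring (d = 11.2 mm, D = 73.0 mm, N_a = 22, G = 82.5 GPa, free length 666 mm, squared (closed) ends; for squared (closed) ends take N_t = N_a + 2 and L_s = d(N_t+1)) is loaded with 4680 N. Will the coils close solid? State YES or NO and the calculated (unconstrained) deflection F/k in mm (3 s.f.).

NO, δ = 247 mm

k = Gd⁴/(8D³N_a) = (82.5×10³)(11.2⁴)/(8·73.0³·22) = 18.96 N/mm
N_t = 24; L_s = 11.2·25 = 280 mm; δ_solid = L₀ − L_s = 666 − 280 = 386 mm
δ = F/k = 4680/18.96 = 246.83 mm
δ < δ_solid → spring does not go solid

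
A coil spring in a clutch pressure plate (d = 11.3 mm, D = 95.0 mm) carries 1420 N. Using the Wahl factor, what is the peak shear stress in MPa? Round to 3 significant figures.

Spring index C = D/d = 95.0/11.3 = 8.4071
K_W = (4C−1)/(4C−4) + 0.615/C = 32.628/29.628 + 0.0732 = 1.1744
τ₀ = 8FD/(πd³) = 8·1420·95.0/(π·11.3³) = 1.0792e+06/4533 = 238.08 MPa
τ_max = K·τ₀ = 1.1744 × 238.08 = 279.6 MPa

280 MPa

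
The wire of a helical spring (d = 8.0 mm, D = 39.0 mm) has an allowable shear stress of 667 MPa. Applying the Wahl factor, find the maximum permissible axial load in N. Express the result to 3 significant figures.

C = D/d = 39.0/8.0 = 4.8750
K_W = (4C−1)/(4C−4) + 0.615/C = 18.500/15.500 + 0.1262 = 1.3197
τ_max = K·8FD/(πd³) → F_max = τ_allow·πd³/(8DK)
F_max = 667·π·8.0³/(8·39.0·1.3197) = 1.0729e+06/411.75 = 2605.6 N

2610 N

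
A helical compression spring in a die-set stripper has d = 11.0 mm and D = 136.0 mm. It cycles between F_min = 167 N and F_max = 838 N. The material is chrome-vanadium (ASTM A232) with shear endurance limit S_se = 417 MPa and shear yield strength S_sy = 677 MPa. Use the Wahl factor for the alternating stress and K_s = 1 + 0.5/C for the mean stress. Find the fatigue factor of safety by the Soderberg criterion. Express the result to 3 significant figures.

C = D/d = 136.0/11.0 = 12.3636; K_W = (4C−1)/(4C−4)+0.615/C = 1.1157; K_s = 1+0.5/C = 1.0404
F_a = (F_max−F_min)/2 = 335.5 N; F_m = (F_max+F_min)/2 = 502.5 N
τ_a = K_W·8F_aD/(πd³) = 1.1157 × 87.296 = 97.4 MPa
τ_m = K_s·8F_mD/(πd³) = 1.0404 × 130.75 = 136.04 MPa
Soderberg: 1/n_f = τ_a/S_se + τ_m/S_sy = 97.4/417 + 136.04/677 = 0.23357 + 0.20094 = 0.43451
n_f = 1/0.43451 = 2.301

2.30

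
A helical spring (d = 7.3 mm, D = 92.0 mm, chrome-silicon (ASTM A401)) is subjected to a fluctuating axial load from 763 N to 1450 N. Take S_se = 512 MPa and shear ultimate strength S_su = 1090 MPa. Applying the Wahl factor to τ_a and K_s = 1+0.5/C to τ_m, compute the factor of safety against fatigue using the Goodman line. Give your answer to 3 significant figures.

0.921

C = D/d = 92.0/7.3 = 12.6027; K_W = (4C−1)/(4C−4)+0.615/C = 1.1134; K_s = 1+0.5/C = 1.0397
F_a = (F_max−F_min)/2 = 343.5 N; F_m = (F_max+F_min)/2 = 1106.5 N
τ_a = K_W·8F_aD/(πd³) = 1.1134 × 206.86 = 230.33 MPa
τ_m = K_s·8F_mD/(πd³) = 1.0397 × 666.36 = 692.8 MPa
Goodman: 1/n_f = τ_a/S_se + τ_m/S_su = 230.33/512 + 692.8/1090 = 0.44987 + 0.63560 = 1.0855
n_f = 1/1.0855 = 0.9213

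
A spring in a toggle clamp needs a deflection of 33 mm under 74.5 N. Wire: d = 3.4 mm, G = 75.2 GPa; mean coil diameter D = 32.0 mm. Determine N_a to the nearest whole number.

Required rate k = F/δ = 74.5/33 = 2.2576 N/mm
N_a = Gd⁴/(8D³k) = (75.2×10³ × 3.4⁴)/(8 × 32.0³ × 2.2576)
    = 1.00492e+07 / 591810 = 16.98 → 17 coils

17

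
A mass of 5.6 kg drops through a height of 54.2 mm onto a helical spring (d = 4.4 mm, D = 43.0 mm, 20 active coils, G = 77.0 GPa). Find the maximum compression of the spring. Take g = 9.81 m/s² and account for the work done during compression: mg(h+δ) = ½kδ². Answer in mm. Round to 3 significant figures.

k = Gd⁴/(8D³N_a) = (77.0×10³)(4.4⁴)/(8·43.0³·20) = 2.2687 N/mm
W = mg = 5.6 × 9.81 = 54.936 N
½kδ² − Wδ − Wh = 0 → δ = (W + √(W² + 2kWh))/k
δ = (54.936 + √(3018 + 13510.2))/2.2687 = (54.936 + 128.56)/2.2687 = 80.883 mm

80.9 mm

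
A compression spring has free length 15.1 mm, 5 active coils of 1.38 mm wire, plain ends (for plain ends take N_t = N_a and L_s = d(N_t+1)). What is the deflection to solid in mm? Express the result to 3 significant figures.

6.82 mm

N_t = 5; L_s = 1.38·6 = 8.28 mm
δ_solid = L₀ − L_s = 15.1 − 8.28 = 6.82 mm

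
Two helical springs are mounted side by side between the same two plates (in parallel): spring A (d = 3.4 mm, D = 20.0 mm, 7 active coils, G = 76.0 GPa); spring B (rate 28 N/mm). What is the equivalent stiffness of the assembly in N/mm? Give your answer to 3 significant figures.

k_A = Gd⁴/(8D³N_a) = (76.0×10³)(3.4⁴)/(8·20.0³·7) = 22.67 N/mm
Parallel: k_eq = 22.67 + 28 = 50.67 N/mm

50.7 N/mm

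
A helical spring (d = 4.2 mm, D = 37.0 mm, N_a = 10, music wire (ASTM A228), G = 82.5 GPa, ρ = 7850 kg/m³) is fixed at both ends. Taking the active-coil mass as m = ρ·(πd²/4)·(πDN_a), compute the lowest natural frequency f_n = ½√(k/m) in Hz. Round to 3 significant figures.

112 Hz

k = Gd⁴/(8D³N_a) = (82.5×10³)(4.2⁴)/(8·37.0³·10) = 6.3351 N/mm = 6335.1 N/m
Wire length L = πDN_a = π·37.0·10 = 1162.4 mm
m = ρ·(πd²/4)·L = 7850 × 13.854×10⁻⁶ m² × 1.1624 m = 0.12642 kg
f_n = ½√(k/m) = 0.5·√(6335.1/0.12642) = 0.5·√(50113) = 111.93 Hz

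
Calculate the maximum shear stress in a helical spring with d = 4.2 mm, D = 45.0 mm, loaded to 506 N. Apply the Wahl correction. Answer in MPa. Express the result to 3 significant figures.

888 MPa

Spring index C = D/d = 45.0/4.2 = 10.7143
K_W = (4C−1)/(4C−4) + 0.615/C = 41.857/38.857 + 0.0574 = 1.1346
τ₀ = 8FD/(πd³) = 8·506·45.0/(π·4.2³) = 182160/232.75 = 782.63 MPa
τ_max = K·τ₀ = 1.1346 × 782.63 = 887.97 MPa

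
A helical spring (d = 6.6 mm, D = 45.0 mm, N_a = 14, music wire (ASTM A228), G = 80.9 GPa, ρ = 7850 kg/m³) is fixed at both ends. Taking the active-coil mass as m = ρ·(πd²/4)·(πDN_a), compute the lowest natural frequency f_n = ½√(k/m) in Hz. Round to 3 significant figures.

84.1 Hz

k = Gd⁴/(8D³N_a) = (80.9×10³)(6.6⁴)/(8·45.0³·14) = 15.041 N/mm = 15041 N/m
Wire length L = πDN_a = π·45.0·14 = 1979.2 mm
m = ρ·(πd²/4)·L = 7850 × 34.212×10⁻⁶ m² × 1.9792 m = 0.53154 kg
f_n = ½√(k/m) = 0.5·√(15041/0.53154) = 0.5·√(28296) = 84.108 Hz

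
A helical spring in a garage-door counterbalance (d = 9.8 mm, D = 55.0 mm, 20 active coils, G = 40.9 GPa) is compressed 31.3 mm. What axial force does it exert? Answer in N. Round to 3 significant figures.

k = Gd⁴/(8D³N_a) = (40.9×10³)(9.8⁴)/(8·55.0³·20) = 14.172 N/mm
F = k·δ = 14.172 × 31.3 = 443.57 N

444 N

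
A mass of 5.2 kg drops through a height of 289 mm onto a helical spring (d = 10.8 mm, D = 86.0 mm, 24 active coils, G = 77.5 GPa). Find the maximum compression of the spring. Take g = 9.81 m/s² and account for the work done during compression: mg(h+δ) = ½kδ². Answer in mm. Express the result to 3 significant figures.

64.6 mm

k = Gd⁴/(8D³N_a) = (77.5×10³)(10.8⁴)/(8·86.0³·24) = 8.6338 N/mm
W = mg = 5.2 × 9.81 = 51.012 N
½kδ² − Wδ − Wh = 0 → δ = (W + √(W² + 2kWh))/k
δ = (51.012 + √(2602.2 + 254566))/8.6338 = (51.012 + 507.12)/8.6338 = 64.645 mm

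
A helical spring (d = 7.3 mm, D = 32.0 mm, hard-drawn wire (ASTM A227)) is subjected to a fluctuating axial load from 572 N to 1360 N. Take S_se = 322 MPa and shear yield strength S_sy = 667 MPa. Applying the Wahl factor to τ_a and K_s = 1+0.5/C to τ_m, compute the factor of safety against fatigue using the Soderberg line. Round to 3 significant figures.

1.46

C = D/d = 32.0/7.3 = 4.3836; K_W = (4C−1)/(4C−4)+0.615/C = 1.3620; K_s = 1+0.5/C = 1.1141
F_a = (F_max−F_min)/2 = 394 N; F_m = (F_max+F_min)/2 = 966 N
τ_a = K_W·8F_aD/(πd³) = 1.3620 × 82.531 = 112.4 MPa
τ_m = K_s·8F_mD/(πd³) = 1.1141 × 202.35 = 225.43 MPa
Soderberg: 1/n_f = τ_a/S_se + τ_m/S_sy = 112.4/322 + 225.43/667 = 0.34908 + 0.33797 = 0.68705
n_f = 1/0.68705 = 1.455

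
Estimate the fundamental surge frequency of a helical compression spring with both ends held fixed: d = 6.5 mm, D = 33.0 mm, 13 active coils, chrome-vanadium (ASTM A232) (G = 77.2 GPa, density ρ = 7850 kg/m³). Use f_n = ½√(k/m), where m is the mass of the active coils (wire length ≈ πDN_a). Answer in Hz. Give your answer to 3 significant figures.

k = Gd⁴/(8D³N_a) = (77.2×10³)(6.5⁴)/(8·33.0³·13) = 36.872 N/mm = 36872 N/m
Wire length L = πDN_a = π·33.0·13 = 1347.7 mm
m = ρ·(πd²/4)·L = 7850 × 33.183×10⁻⁶ m² × 1.3477 m = 0.35107 kg
f_n = ½√(k/m) = 0.5·√(36872/0.35107) = 0.5·√(1.0503e+05) = 162.04 Hz

162 Hz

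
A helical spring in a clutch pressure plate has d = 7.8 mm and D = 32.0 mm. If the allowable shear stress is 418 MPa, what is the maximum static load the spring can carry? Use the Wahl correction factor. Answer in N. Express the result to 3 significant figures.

C = D/d = 32.0/7.8 = 4.1026
K_W = (4C−1)/(4C−4) + 0.615/C = 15.410/12.410 + 0.1499 = 1.3916
τ_max = K·8FD/(πd³) → F_max = τ_allow·πd³/(8DK)
F_max = 418·π·7.8³/(8·32.0·1.3916) = 6.2317e+05/356.26 = 1749.2 N

1750 N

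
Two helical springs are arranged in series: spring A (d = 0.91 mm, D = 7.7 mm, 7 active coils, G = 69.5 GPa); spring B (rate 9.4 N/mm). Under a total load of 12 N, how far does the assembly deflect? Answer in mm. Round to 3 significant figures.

k_A = Gd⁴/(8D³N_a) = (69.5×10³)(0.91⁴)/(8·7.7³·7) = 1.8642 N/mm
Series: 1/k_eq = 1/1.8642 + 1/9.4 = 0.64281; k_eq = 1.5557 N/mm
δ = F/k_eq = 12/1.5557 = 7.7137 mm

7.71 mm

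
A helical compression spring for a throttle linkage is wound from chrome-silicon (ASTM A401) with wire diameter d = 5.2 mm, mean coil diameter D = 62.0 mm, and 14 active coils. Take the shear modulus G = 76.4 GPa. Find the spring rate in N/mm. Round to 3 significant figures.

2.09 N/mm

k = Gd⁴/(8D³N_a) = (76.4×10³ × 5.2⁴) / (8 × 62.0³ × 14)
  = 5.58607e+07 / 2.66927e+07 = 2.0927 N/mm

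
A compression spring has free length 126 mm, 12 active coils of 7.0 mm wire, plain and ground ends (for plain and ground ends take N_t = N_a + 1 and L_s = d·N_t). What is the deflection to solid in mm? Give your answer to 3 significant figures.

N_t = 13; L_s = 7.0·13 = 91 mm
δ_solid = L₀ − L_s = 126 − 91 = 35 mm

35.0 mm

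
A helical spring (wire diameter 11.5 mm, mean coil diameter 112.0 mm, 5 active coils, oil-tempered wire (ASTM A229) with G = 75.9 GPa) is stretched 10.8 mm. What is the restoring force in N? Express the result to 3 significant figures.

255 N

k = Gd⁴/(8D³N_a) = (75.9×10³)(11.5⁴)/(8·112.0³·5) = 23.622 N/mm
F = k·δ = 23.622 × 10.8 = 255.12 N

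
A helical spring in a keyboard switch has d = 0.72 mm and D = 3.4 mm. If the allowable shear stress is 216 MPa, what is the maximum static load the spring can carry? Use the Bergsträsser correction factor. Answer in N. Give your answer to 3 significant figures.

C = D/d = 3.4/0.72 = 4.7222
K_B = (4C+2)/(4C−3) = 20.889/15.889 = 1.3147
τ_max = K·8FD/(πd³) → F_max = τ_allow·πd³/(8DK)
F_max = 216·π·0.72³/(8·3.4·1.3147) = 253.28/35.759 = 7.0829 N

7.08 N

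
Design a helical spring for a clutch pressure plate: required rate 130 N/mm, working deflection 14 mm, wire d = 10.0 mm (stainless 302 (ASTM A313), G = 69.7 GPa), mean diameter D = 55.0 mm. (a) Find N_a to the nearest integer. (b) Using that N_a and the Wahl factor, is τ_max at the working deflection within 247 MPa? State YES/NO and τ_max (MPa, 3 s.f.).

(a) 4 coils; (b) NO, τ_max = 328 MPa

N_a = Gd⁴/(8D³k) = (69.7×10³)(10.0⁴)/(8·55.0³·130) = 4.028 → N_a = 4
Actual rate k = Gd⁴/(8D³·4) = 130.92 N/mm
Working load F = kδ = 130.92·14 = 1832.8 N
C = 55.0/10.0 = 5.5000; K_W = (4C−1)/(4C−4)+0.615/C = 1.2785
τ_max = K_W·8FD/(πd³) = 1.2785·256.7 = 328.19 MPa
τ_max > 247 MPa → exceeds allowable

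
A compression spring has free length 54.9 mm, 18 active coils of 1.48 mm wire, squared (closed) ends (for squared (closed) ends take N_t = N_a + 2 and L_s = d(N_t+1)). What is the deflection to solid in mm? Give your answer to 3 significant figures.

23.8 mm

N_t = 20; L_s = 1.48·21 = 31.08 mm
δ_solid = L₀ − L_s = 54.9 − 31.08 = 23.82 mm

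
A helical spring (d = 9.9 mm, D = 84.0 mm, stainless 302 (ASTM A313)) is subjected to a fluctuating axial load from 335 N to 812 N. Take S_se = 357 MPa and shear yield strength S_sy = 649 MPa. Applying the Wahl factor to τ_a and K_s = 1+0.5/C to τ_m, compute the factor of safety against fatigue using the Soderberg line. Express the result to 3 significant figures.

C = D/d = 84.0/9.9 = 8.4848; K_W = (4C−1)/(4C−4)+0.615/C = 1.1727; K_s = 1+0.5/C = 1.0589
F_a = (F_max−F_min)/2 = 238.5 N; F_m = (F_max+F_min)/2 = 573.5 N
τ_a = K_W·8F_aD/(πd³) = 1.1727 × 52.578 = 61.657 MPa
τ_m = K_s·8F_mD/(πd³) = 1.0589 × 126.43 = 133.88 MPa
Soderberg: 1/n_f = τ_a/S_se + τ_m/S_sy = 61.657/357 + 133.88/649 = 0.17271 + 0.20629 = 0.37899
n_f = 1/0.37899 = 2.639

2.64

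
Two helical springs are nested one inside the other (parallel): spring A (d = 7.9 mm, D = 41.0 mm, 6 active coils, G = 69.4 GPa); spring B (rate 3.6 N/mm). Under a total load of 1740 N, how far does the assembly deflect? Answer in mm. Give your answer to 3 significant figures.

k_A = Gd⁴/(8D³N_a) = (69.4×10³)(7.9⁴)/(8·41.0³·6) = 81.71 N/mm
Parallel: k_eq = 81.71 + 3.6 = 85.31 N/mm
δ = F/k_eq = 1740/85.31 = 20.396 mm

20.4 mm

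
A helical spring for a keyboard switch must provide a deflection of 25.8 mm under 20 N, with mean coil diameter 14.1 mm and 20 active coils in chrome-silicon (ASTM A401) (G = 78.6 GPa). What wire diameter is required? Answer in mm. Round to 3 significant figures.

Required rate k = F/δ = 20/25.8 = 0.77519 N/mm
d = (8D³N_a·k / G)^(1/4) = (8·14.1³·20·0.77519 / (78.6×10³))^0.25
  = (4.4235)^0.25 = 1.4502 mm

1.45 mm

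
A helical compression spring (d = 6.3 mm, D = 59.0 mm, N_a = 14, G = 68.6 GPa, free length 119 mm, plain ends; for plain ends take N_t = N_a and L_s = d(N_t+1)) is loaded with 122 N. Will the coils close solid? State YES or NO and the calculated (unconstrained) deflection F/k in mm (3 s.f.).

k = Gd⁴/(8D³N_a) = (68.6×10³)(6.3⁴)/(8·59.0³·14) = 4.698 N/mm
N_t = 14; L_s = 6.3·15 = 94.5 mm; δ_solid = L₀ − L_s = 119 − 94.5 = 24.5 mm
δ = F/k = 122/4.698 = 25.969 mm
δ ≥ δ_solid → spring goes solid

YES, δ = 26.0 mm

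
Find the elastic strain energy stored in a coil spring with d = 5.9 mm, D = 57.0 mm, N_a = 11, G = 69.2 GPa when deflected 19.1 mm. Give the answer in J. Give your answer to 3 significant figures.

0.939 J

k = Gd⁴/(8D³N_a) = (69.2×10³)(5.9⁴)/(8·57.0³·11) = 5.1453 N/mm
U = ½kδ² = 0.5 × 5.1453 × 19.1² = 938.52 N·mm = 0.93852 J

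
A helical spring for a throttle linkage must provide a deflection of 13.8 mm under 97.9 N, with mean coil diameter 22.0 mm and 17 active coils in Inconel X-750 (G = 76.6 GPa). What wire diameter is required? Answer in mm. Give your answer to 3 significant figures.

Required rate k = F/δ = 97.9/13.8 = 7.0942 N/mm
d = (8D³N_a·k / G)^(1/4) = (8·22.0³·17·7.0942 / (76.6×10³))^0.25
  = (134.12)^0.25 = 3.4031 mm

3.40 mm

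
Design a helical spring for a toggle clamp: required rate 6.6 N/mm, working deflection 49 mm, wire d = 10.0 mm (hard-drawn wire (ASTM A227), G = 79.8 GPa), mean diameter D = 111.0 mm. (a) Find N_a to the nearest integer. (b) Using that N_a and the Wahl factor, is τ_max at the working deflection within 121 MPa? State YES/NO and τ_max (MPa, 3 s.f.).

(a) 11 coils; (b) YES, τ_max = 104 MPa

N_a = Gd⁴/(8D³k) = (79.8×10³)(10.0⁴)/(8·111.0³·6.6) = 11.05 → N_a = 11
Actual rate k = Gd⁴/(8D³·11) = 6.6306 N/mm
Working load F = kδ = 6.6306·49 = 324.9 N
C = 111.0/10.0 = 11.1000; K_W = (4C−1)/(4C−4)+0.615/C = 1.1297
τ_max = K_W·8FD/(πd³) = 1.1297·91.835 = 103.74 MPa
τ_max ≤ 121 MPa → acceptable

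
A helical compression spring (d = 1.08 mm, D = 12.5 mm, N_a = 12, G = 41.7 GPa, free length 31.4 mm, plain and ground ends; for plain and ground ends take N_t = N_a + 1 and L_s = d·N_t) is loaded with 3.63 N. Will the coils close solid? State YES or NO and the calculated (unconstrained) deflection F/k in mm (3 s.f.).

NO, δ = 12.0 mm

k = Gd⁴/(8D³N_a) = (41.7×10³)(1.08⁴)/(8·12.5³·12) = 0.30257 N/mm
N_t = 13; L_s = 1.08·13 = 14.04 mm; δ_solid = L₀ − L_s = 31.4 − 14.04 = 17.36 mm
δ = F/k = 3.63/0.30257 = 11.997 mm
δ < δ_solid → spring does not go solid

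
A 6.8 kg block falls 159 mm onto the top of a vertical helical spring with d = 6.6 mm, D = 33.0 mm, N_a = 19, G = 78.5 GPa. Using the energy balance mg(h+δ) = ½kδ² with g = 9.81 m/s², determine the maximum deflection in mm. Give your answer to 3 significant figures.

30.4 mm

k = Gd⁴/(8D³N_a) = (78.5×10³)(6.6⁴)/(8·33.0³·19) = 27.268 N/mm
W = mg = 6.8 × 9.81 = 66.708 N
½kδ² − Wδ − Wh = 0 → δ = (W + √(W² + 2kWh))/k
δ = (66.708 + √(4450 + 578449))/27.268 = (66.708 + 763.48)/27.268 = 30.445 mm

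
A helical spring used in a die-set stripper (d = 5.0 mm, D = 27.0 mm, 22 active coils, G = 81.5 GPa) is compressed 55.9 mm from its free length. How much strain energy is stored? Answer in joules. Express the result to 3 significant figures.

k = Gd⁴/(8D³N_a) = (81.5×10³)(5.0⁴)/(8·27.0³·22) = 14.704 N/mm
U = ½kδ² = 0.5 × 14.704 × 55.9² = 22974 N·mm = 22.974 J

23.0 J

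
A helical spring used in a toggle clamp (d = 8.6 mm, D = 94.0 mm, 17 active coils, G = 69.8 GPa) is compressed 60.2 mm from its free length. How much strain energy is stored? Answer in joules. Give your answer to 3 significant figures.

6.12 J

k = Gd⁴/(8D³N_a) = (69.8×10³)(8.6⁴)/(8·94.0³·17) = 3.3801 N/mm
U = ½kδ² = 0.5 × 3.3801 × 60.2² = 6124.8 N·mm = 6.1248 J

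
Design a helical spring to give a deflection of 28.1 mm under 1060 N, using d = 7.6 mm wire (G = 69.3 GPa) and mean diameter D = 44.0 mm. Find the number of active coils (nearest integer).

Required rate k = F/δ = 1060/28.1 = 37.722 N/mm
N_a = Gd⁴/(8D³k) = (69.3×10³ × 7.6⁴)/(8 × 44.0³ × 37.722)
    = 2.312e+08 / 2.57068e+07 = 8.994 → 9 coils

9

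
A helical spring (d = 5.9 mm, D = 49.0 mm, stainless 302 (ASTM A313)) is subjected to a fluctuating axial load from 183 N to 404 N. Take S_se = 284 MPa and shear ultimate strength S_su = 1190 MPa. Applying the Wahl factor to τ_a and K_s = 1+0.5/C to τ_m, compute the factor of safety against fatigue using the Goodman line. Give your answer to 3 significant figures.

2.29

C = D/d = 49.0/5.9 = 8.3051; K_W = (4C−1)/(4C−4)+0.615/C = 1.1767; K_s = 1+0.5/C = 1.0602
F_a = (F_max−F_min)/2 = 110.5 N; F_m = (F_max+F_min)/2 = 293.5 N
τ_a = K_W·8F_aD/(πd³) = 1.1767 × 67.134 = 78.998 MPa
τ_m = K_s·8F_mD/(πd³) = 1.0602 × 178.32 = 189.05 MPa
Goodman: 1/n_f = τ_a/S_se + τ_m/S_su = 78.998/284 + 189.05/1190 = 0.27816 + 0.15887 = 0.43703
n_f = 1/0.43703 = 2.288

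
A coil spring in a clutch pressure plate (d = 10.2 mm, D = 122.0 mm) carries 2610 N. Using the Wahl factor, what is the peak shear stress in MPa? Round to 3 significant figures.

856 MPa

Spring index C = D/d = 122.0/10.2 = 11.9608
K_W = (4C−1)/(4C−4) + 0.615/C = 46.843/43.843 + 0.0514 = 1.1198
τ₀ = 8FD/(πd³) = 8·2610·122.0/(π·10.2³) = 2.54736e+06/3333.9 = 764.08 MPa
τ_max = K·τ₀ = 1.1198 × 764.08 = 855.65 MPa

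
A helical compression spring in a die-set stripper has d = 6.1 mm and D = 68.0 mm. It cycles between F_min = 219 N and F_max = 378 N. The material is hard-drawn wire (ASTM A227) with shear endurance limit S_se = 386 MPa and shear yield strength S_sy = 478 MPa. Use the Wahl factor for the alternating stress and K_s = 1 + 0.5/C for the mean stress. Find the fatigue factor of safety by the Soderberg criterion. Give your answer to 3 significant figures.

1.48

C = D/d = 68.0/6.1 = 11.1475; K_W = (4C−1)/(4C−4)+0.615/C = 1.1291; K_s = 1+0.5/C = 1.0449
F_a = (F_max−F_min)/2 = 79.5 N; F_m = (F_max+F_min)/2 = 298.5 N
τ_a = K_W·8F_aD/(πd³) = 1.1291 × 60.649 = 68.478 MPa
τ_m = K_s·8F_mD/(πd³) = 1.0449 × 227.72 = 237.94 MPa
Soderberg: 1/n_f = τ_a/S_se + τ_m/S_sy = 68.478/386 + 237.94/478 = 0.17740 + 0.49777 = 0.67518
n_f = 1/0.67518 = 1.481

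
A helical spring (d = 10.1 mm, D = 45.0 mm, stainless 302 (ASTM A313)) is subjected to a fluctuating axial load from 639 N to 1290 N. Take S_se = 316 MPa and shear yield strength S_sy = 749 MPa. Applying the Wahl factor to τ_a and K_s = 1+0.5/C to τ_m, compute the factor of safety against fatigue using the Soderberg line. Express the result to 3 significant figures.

C = D/d = 45.0/10.1 = 4.4554; K_W = (4C−1)/(4C−4)+0.615/C = 1.3551; K_s = 1+0.5/C = 1.1122
F_a = (F_max−F_min)/2 = 325.5 N; F_m = (F_max+F_min)/2 = 964.5 N
τ_a = K_W·8F_aD/(πd³) = 1.3551 × 36.203 = 49.057 MPa
τ_m = K_s·8F_mD/(πd³) = 1.1122 × 107.27 = 119.31 MPa
Soderberg: 1/n_f = τ_a/S_se + τ_m/S_sy = 49.057/316 + 119.31/749 = 0.15525 + 0.15929 = 0.31454
n_f = 1/0.31454 = 3.179

3.18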